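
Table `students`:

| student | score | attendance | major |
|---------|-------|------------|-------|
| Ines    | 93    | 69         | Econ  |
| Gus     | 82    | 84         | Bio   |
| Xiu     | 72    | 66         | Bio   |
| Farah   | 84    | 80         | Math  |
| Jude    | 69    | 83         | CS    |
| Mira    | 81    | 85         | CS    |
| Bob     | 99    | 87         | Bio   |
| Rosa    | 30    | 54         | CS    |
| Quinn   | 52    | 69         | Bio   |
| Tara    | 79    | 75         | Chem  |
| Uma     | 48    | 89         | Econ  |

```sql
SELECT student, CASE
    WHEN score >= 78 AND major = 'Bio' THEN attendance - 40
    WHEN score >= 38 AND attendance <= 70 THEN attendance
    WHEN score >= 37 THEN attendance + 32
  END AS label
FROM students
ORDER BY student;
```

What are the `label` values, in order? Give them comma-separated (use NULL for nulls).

student=Bob: score >= 78 AND major = 'Bio' → 47
student=Farah: score >= 37 → 112
student=Gus: score >= 78 AND major = 'Bio' → 44
student=Ines: score >= 38 AND attendance <= 70 → 69
student=Jude: score >= 37 → 115
student=Mira: score >= 37 → 117
student=Quinn: score >= 38 AND attendance <= 70 → 69
student=Rosa: (no match → NULL) → NULL
student=Tara: score >= 37 → 107
student=Uma: score >= 37 → 121
student=Xiu: score >= 38 AND attendance <= 70 → 66

47, 112, 44, 69, 115, 117, 69, NULL, 107, 121, 66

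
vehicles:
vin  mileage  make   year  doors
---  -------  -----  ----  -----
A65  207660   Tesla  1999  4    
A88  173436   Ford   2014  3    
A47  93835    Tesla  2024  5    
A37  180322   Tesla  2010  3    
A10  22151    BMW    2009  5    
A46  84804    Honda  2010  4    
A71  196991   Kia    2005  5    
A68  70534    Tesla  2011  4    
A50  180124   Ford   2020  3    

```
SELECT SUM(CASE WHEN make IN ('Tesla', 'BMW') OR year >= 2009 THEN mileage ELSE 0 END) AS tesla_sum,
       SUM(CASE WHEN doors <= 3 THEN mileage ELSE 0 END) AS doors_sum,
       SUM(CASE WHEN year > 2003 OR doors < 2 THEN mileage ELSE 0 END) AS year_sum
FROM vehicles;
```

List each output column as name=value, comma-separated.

[tesla_sum: make IN ('Tesla', 'BMW') OR year >= 2009]
vin=A65: ✓ → 207660
vin=A88: ✓ → 173436
vin=A47: ✓ → 93835
vin=A37: ✓ → 180322
vin=A10: ✓ → 22151
vin=A46: ✓ → 84804
vin=A71: ✗
vin=A68: ✓ → 70534
vin=A50: ✓ → 180124
tesla_sum = 207660 + 173436 + 93835 + 180322 + 22151 + 84804 + 70534 + 180124 = 1012866
—
[doors_sum: doors <= 3]
vin=A65: ✗
vin=A88: ✓ → 173436
vin=A47: ✗
vin=A37: ✓ → 180322
vin=A10: ✗
vin=A46: ✗
vin=A71: ✗
vin=A68: ✗
vin=A50: ✓ → 180124
doors_sum = 173436 + 180322 + 180124 = 533882
—
[year_sum: year > 2003 OR doors < 2]
vin=A65: ✗
vin=A88: ✓ → 173436
vin=A47: ✓ → 93835
vin=A37: ✓ → 180322
vin=A10: ✓ → 22151
vin=A46: ✓ → 84804
vin=A71: ✓ → 196991
vin=A68: ✓ → 70534
vin=A50: ✓ → 180124
year_sum = 173436 + 93835 + 180322 + 22151 + 84804 + 196991 + 70534 + 180124 = 1002197

tesla_sum=1012866, doors_sum=533882, year_sum=1002197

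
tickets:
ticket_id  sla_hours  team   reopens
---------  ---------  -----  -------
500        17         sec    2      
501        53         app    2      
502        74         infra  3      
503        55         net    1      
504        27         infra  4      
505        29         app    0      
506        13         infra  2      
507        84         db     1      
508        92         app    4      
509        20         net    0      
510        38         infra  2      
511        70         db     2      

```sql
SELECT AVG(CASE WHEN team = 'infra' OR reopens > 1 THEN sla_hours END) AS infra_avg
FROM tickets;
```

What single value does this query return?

ticket_id=500: ✓ → 17
ticket_id=501: ✓ → 53
ticket_id=502: ✓ → 74
ticket_id=503: ✗
ticket_id=504: ✓ → 27
ticket_id=505: ✗
ticket_id=506: ✓ → 13
ticket_id=507: ✗
ticket_id=508: ✓ → 92
ticket_id=509: ✗
ticket_id=510: ✓ → 38
ticket_id=511: ✓ → 70
infra_avg = (17 + 53 + 74 + 27 + 13 + 92 + 38 + 70) / 8 = 48

48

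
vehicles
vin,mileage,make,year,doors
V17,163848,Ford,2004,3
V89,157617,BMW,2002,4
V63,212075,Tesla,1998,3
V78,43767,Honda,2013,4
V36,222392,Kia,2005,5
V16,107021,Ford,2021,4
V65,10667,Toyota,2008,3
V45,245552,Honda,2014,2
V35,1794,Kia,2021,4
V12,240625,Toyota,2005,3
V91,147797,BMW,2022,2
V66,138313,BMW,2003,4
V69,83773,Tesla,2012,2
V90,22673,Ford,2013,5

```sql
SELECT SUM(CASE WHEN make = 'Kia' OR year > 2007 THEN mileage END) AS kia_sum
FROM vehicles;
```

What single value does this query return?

vin=V17: ✗
vin=V89: ✗
vin=V63: ✗
vin=V78: ✓ → 43767
vin=V36: ✓ → 222392
vin=V16: ✓ → 107021
vin=V65: ✓ → 10667
vin=V45: ✓ → 245552
vin=V35: ✓ → 1794
vin=V12: ✗
vin=V91: ✓ → 147797
vin=V66: ✗
vin=V69: ✓ → 83773
vin=V90: ✓ → 22673
kia_sum = 43767 + 222392 + 107021 + 10667 + 245552 + 1794 + 147797 + 83773 + 22673 = 885436

885436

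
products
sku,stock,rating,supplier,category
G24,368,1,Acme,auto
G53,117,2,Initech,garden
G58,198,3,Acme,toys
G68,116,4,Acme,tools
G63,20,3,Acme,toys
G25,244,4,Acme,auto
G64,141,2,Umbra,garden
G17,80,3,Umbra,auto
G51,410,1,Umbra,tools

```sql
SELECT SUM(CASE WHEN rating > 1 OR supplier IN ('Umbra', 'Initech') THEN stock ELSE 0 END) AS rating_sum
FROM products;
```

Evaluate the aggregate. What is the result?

sku=G24: ✗
sku=G53: ✓ → 117
sku=G58: ✓ → 198
sku=G68: ✓ → 116
sku=G63: ✓ → 20
sku=G25: ✓ → 244
sku=G64: ✓ → 141
sku=G17: ✓ → 80
sku=G51: ✓ → 410
rating_sum = 117 + 198 + 116 + 20 + 244 + 141 + 80 + 410 = 1326

1326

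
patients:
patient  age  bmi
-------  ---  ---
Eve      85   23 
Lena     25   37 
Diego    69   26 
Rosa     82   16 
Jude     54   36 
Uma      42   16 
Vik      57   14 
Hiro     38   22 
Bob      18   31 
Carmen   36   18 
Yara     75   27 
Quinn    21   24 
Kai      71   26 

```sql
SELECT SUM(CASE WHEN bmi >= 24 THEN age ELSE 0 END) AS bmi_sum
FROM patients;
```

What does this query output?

333

patient=Eve: ✗
patient=Lena: ✓ → 25
patient=Diego: ✓ → 69
patient=Rosa: ✗
patient=Jude: ✓ → 54
patient=Uma: ✗
patient=Vik: ✗
patient=Hiro: ✗
patient=Bob: ✓ → 18
patient=Carmen: ✗
patient=Yara: ✓ → 75
patient=Quinn: ✓ → 21
patient=Kai: ✓ → 71
bmi_sum = 25 + 69 + 54 + 18 + 75 + 21 + 71 = 333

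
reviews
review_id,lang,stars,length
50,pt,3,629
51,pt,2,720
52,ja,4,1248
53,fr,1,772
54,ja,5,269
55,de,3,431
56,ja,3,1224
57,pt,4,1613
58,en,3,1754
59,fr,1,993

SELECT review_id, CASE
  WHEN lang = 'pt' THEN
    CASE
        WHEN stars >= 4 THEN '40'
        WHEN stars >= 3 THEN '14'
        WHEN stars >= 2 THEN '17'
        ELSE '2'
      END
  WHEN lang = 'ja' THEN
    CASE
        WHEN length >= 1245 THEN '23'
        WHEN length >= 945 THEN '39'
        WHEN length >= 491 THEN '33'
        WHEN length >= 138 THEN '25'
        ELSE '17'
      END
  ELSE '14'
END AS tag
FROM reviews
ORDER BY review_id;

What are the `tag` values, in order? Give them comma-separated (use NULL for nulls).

14, 17, 23, 14, 25, 14, 39, 40, 14, 14

review_id=50: lang='pt' → inner[stars >= 3] → 14
review_id=51: lang='pt' → inner[stars >= 2] → 17
review_id=52: lang='ja' → inner[length >= 1245] → 23
review_id=53: lang='fr' → outer ELSE → 14
review_id=54: lang='ja' → inner[length >= 138] → 25
review_id=55: lang='de' → outer ELSE → 14
review_id=56: lang='ja' → inner[length >= 945] → 39
review_id=57: lang='pt' → inner[stars >= 4] → 40
review_id=58: lang='en' → outer ELSE → 14
review_id=59: lang='fr' → outer ELSE → 14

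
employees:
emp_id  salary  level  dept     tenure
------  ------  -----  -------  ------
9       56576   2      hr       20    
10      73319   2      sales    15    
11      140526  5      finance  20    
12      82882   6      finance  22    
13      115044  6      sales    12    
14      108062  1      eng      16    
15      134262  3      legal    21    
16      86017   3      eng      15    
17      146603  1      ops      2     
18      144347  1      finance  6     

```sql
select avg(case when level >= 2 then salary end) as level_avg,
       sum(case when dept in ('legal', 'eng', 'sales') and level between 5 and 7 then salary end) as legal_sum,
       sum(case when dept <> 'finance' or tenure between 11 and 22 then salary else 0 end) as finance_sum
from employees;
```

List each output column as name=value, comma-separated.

[level_avg: level >= 2]
emp_id=9: ✓ → 56576
emp_id=10: ✓ → 73319
emp_id=11: ✓ → 140526
emp_id=12: ✓ → 82882
emp_id=13: ✓ → 115044
emp_id=14: ✗
emp_id=15: ✓ → 134262
emp_id=16: ✓ → 86017
emp_id=17: ✗
emp_id=18: ✗
level_avg = (56576 + 73319 + 140526 + 82882 + 115044 + 134262 + 86017) / 7 = 98375.1428571429
—
[legal_sum: dept in ('legal', 'eng', 'sales') and level between 5 and 7]
emp_id=9: ✗
emp_id=10: ✗
emp_id=11: ✗
emp_id=12: ✗
emp_id=13: ✓ → 115044
emp_id=14: ✗
emp_id=15: ✗
emp_id=16: ✗
emp_id=17: ✗
emp_id=18: ✗
legal_sum = 115044
—
[finance_sum: dept <> 'finance' or tenure between 11 and 22]
emp_id=9: ✓ → 56576
emp_id=10: ✓ → 73319
emp_id=11: ✓ → 140526
emp_id=12: ✓ → 82882
emp_id=13: ✓ → 115044
emp_id=14: ✓ → 108062
emp_id=15: ✓ → 134262
emp_id=16: ✓ → 86017
emp_id=17: ✓ → 146603
emp_id=18: ✗
finance_sum = 56576 + 73319 + 140526 + 82882 + 115044 + 108062 + 134262 + 86017 + 146603 = 943291

level_avg=98375.1428571429, legal_sum=115044, finance_sum=943291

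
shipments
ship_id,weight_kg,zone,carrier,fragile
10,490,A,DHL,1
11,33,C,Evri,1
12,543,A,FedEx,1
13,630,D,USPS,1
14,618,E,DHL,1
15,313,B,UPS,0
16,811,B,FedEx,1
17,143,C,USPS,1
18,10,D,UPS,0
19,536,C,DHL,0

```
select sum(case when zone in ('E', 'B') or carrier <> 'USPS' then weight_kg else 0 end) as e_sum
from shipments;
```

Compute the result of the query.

3354

ship_id=10: ✓ → 490
ship_id=11: ✓ → 33
ship_id=12: ✓ → 543
ship_id=13: ✗
ship_id=14: ✓ → 618
ship_id=15: ✓ → 313
ship_id=16: ✓ → 811
ship_id=17: ✗
ship_id=18: ✓ → 10
ship_id=19: ✓ → 536
e_sum = 490 + 33 + 543 + 618 + 313 + 811 + 10 + 536 = 3354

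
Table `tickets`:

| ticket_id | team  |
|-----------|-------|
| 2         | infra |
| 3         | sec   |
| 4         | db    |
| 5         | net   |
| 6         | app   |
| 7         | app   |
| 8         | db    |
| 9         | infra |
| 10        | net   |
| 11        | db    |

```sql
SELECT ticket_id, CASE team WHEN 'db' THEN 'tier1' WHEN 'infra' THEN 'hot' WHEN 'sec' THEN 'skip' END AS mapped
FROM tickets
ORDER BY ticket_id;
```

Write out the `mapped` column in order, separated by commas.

hot, skip, tier1, NULL, NULL, NULL, tier1, hot, NULL, tier1

ticket_id=2: team='infra' → hot
ticket_id=3: team='sec' → skip
ticket_id=4: team='db' → tier1
ticket_id=5: (no match → NULL) → NULL
ticket_id=6: (no match → NULL) → NULL
ticket_id=7: (no match → NULL) → NULL
ticket_id=8: team='db' → tier1
ticket_id=9: team='infra' → hot
ticket_id=10: (no match → NULL) → NULL
ticket_id=11: team='db' → tier1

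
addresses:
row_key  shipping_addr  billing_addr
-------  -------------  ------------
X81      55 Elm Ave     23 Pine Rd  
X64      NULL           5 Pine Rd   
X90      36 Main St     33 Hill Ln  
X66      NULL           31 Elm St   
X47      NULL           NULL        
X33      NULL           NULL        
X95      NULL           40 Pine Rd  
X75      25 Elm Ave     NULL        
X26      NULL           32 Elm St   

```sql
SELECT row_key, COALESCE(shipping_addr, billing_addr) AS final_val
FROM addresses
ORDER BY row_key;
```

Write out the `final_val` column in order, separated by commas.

32 Elm St, NULL, NULL, 5 Pine Rd, 31 Elm St, 25 Elm Ave, 55 Elm Ave, 36 Main St, 40 Pine Rd

row_key=X26: shipping_addr=NULL, billing_addr=32 Elm St → 32 Elm St
row_key=X33: shipping_addr=NULL, billing_addr=NULL (all NULL) → NULL
row_key=X47: shipping_addr=NULL, billing_addr=NULL (all NULL) → NULL
row_key=X64: shipping_addr=NULL, billing_addr=5 Pine Rd → 5 Pine Rd
row_key=X66: shipping_addr=NULL, billing_addr=31 Elm St → 31 Elm St
row_key=X75: shipping_addr=25 Elm Ave → 25 Elm Ave
row_key=X81: shipping_addr=55 Elm Ave → 55 Elm Ave
row_key=X90: shipping_addr=36 Main St → 36 Main St
row_key=X95: shipping_addr=NULL, billing_addr=40 Pine Rd → 40 Pine Rd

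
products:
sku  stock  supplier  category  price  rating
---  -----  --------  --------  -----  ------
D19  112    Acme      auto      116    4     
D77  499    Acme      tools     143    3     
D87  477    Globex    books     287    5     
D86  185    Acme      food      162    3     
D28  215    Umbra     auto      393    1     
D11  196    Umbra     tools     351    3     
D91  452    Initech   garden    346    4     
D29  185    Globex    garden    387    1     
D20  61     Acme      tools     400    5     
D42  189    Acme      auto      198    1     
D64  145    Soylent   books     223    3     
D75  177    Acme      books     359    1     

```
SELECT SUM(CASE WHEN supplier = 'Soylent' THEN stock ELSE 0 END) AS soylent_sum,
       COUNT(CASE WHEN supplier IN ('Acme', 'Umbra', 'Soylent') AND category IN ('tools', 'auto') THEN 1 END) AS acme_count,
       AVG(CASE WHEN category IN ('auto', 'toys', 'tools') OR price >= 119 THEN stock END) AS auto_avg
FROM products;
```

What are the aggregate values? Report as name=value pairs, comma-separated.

[soylent_sum: supplier = 'Soylent']
sku=D19: ✗
sku=D77: ✗
sku=D87: ✗
sku=D86: ✗
sku=D28: ✗
sku=D11: ✗
sku=D91: ✗
sku=D29: ✗
sku=D20: ✗
sku=D42: ✗
sku=D64: ✓ → 145
sku=D75: ✗
soylent_sum = 145
—
[acme_count: supplier IN ('Acme', 'Umbra', 'Soylent') AND category IN ('tools', 'auto')]
sku=D19: ✓ → 1
sku=D77: ✓ → 1
sku=D87: ✗
sku=D86: ✗
sku=D28: ✓ → 1
sku=D11: ✓ → 1
sku=D91: ✗
sku=D29: ✗
sku=D20: ✓ → 1
sku=D42: ✓ → 1
sku=D64: ✗
sku=D75: ✗
acme_count = COUNT(1, 1, 1, 1, 1, 1) = 6
—
[auto_avg: category IN ('auto', 'toys', 'tools') OR price >= 119]
sku=D19: ✓ → 112
sku=D77: ✓ → 499
sku=D87: ✓ → 477
sku=D86: ✓ → 185
sku=D28: ✓ → 215
sku=D11: ✓ → 196
sku=D91: ✓ → 452
sku=D29: ✓ → 185
sku=D20: ✓ → 61
sku=D42: ✓ → 189
sku=D64: ✓ → 145
sku=D75: ✓ → 177
auto_avg = (112 + 499 + 477 + 185 + 215 + 196 + 452 + 185 + 61 + 189 + 145 + 177) / 12 = 241.0833333333

soylent_sum=145, acme_count=6, auto_avg=241.0833333333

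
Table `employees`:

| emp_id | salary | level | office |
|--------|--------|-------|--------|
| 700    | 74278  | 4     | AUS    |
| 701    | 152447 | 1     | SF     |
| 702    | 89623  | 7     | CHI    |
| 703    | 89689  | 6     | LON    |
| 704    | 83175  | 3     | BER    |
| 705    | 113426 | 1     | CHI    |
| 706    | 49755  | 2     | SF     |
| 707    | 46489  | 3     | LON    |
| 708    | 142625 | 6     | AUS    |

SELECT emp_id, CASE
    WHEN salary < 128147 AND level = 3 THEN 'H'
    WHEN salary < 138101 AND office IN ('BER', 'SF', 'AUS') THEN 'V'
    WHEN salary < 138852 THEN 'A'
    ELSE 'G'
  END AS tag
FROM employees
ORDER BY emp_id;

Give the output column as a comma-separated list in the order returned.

V, G, A, A, H, A, V, H, G

emp_id=700: salary < 138101 AND office IN ('BER', 'SF', 'AUS') → V
emp_id=701: ELSE → G
emp_id=702: salary < 138852 → A
emp_id=703: salary < 138852 → A
emp_id=704: salary < 128147 AND level = 3 → H
emp_id=705: salary < 138852 → A
emp_id=706: salary < 138101 AND office IN ('BER', 'SF', 'AUS') → V
emp_id=707: salary < 128147 AND level = 3 → H
emp_id=708: ELSE → G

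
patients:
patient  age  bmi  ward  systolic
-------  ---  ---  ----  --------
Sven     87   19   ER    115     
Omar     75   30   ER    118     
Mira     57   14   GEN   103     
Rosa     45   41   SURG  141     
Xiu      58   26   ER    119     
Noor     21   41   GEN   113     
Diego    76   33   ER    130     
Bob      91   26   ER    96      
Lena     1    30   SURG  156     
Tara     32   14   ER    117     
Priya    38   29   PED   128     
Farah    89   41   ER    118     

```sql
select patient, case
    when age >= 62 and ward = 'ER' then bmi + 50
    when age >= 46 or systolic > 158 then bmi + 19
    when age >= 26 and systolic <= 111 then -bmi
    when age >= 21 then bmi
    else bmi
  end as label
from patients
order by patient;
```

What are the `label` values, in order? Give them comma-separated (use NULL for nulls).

76, 83, 91, 30, 33, 41, 80, 29, 41, 69, 14, 45

patient=Bob: age >= 62 and ward = 'ER' → 76
patient=Diego: age >= 62 and ward = 'ER' → 83
patient=Farah: age >= 62 and ward = 'ER' → 91
patient=Lena: ELSE → 30
patient=Mira: age >= 46 or systolic > 158 → 33
patient=Noor: age >= 21 → 41
patient=Omar: age >= 62 and ward = 'ER' → 80
patient=Priya: age >= 21 → 29
patient=Rosa: age >= 21 → 41
patient=Sven: age >= 62 and ward = 'ER' → 69
patient=Tara: age >= 21 → 14
patient=Xiu: age >= 46 or systolic > 158 → 45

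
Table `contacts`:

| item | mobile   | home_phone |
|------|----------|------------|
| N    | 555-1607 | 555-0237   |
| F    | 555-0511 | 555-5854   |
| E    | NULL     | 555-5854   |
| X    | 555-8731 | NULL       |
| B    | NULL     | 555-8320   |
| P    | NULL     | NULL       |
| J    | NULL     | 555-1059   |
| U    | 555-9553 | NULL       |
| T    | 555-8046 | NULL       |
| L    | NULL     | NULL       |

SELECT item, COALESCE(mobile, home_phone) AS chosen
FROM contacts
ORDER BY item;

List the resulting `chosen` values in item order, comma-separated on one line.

555-8320, 555-5854, 555-0511, 555-1059, NULL, 555-1607, NULL, 555-8046, 555-9553, 555-8731

item=B: mobile=NULL, home_phone=555-8320 → 555-8320
item=E: mobile=NULL, home_phone=555-5854 → 555-5854
item=F: mobile=555-0511 → 555-0511
item=J: mobile=NULL, home_phone=555-1059 → 555-1059
item=L: mobile=NULL, home_phone=NULL (all NULL) → NULL
item=N: mobile=555-1607 → 555-1607
item=P: mobile=NULL, home_phone=NULL (all NULL) → NULL
item=T: mobile=555-8046 → 555-8046
item=U: mobile=555-9553 → 555-9553
item=X: mobile=555-8731 → 555-8731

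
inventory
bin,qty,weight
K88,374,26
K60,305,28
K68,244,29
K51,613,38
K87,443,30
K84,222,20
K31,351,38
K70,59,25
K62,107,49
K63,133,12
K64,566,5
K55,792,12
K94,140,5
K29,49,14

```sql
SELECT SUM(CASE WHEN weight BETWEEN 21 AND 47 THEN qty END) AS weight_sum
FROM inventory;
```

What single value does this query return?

2389

bin=K88: ✓ → 374
bin=K60: ✓ → 305
bin=K68: ✓ → 244
bin=K51: ✓ → 613
bin=K87: ✓ → 443
bin=K84: ✗
bin=K31: ✓ → 351
bin=K70: ✓ → 59
bin=K62: ✗
bin=K63: ✗
bin=K64: ✗
bin=K55: ✗
bin=K94: ✗
bin=K29: ✗
weight_sum = 374 + 305 + 244 + 613 + 443 + 351 + 59 = 2389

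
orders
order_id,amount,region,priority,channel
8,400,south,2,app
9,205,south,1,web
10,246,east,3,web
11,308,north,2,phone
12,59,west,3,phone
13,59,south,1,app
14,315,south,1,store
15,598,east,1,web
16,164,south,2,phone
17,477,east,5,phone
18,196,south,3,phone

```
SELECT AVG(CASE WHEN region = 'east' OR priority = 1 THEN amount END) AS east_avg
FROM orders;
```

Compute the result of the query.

order_id=8: ✗
order_id=9: ✓ → 205
order_id=10: ✓ → 246
order_id=11: ✗
order_id=12: ✗
order_id=13: ✓ → 59
order_id=14: ✓ → 315
order_id=15: ✓ → 598
order_id=16: ✗
order_id=17: ✓ → 477
order_id=18: ✗
east_avg = (205 + 246 + 59 + 315 + 598 + 477) / 6 = 316.6666666667

316.6666666667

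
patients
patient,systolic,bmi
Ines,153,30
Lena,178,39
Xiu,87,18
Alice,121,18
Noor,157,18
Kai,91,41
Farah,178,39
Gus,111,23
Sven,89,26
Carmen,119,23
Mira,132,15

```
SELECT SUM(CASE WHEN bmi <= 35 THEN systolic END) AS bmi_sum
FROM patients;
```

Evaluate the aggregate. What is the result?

969

patient=Ines: ✓ → 153
patient=Lena: ✗
patient=Xiu: ✓ → 87
patient=Alice: ✓ → 121
patient=Noor: ✓ → 157
patient=Kai: ✗
patient=Farah: ✗
patient=Gus: ✓ → 111
patient=Sven: ✓ → 89
patient=Carmen: ✓ → 119
patient=Mira: ✓ → 132
bmi_sum = 153 + 87 + 121 + 157 + 111 + 89 + 119 + 132 = 969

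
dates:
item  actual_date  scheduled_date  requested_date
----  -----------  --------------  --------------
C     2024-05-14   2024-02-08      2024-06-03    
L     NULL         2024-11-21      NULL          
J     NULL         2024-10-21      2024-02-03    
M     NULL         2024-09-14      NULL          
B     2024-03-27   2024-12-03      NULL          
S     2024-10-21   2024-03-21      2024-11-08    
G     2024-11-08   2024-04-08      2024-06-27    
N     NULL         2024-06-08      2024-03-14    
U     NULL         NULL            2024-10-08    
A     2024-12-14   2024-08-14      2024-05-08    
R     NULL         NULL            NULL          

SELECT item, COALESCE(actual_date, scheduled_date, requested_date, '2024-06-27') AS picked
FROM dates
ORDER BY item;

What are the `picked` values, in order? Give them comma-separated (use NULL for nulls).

2024-12-14, 2024-03-27, 2024-05-14, 2024-11-08, 2024-10-21, 2024-11-21, 2024-09-14, 2024-06-08, 2024-06-27, 2024-10-21, 2024-10-08

item=A: actual_date=2024-12-14 → 2024-12-14
item=B: actual_date=2024-03-27 → 2024-03-27
item=C: actual_date=2024-05-14 → 2024-05-14
item=G: actual_date=2024-11-08 → 2024-11-08
item=J: actual_date=NULL, scheduled_date=2024-10-21 → 2024-10-21
item=L: actual_date=NULL, scheduled_date=2024-11-21 → 2024-11-21
item=M: actual_date=NULL, scheduled_date=2024-09-14 → 2024-09-14
item=N: actual_date=NULL, scheduled_date=2024-06-08 → 2024-06-08
item=R: actual_date=NULL, scheduled_date=NULL, requested_date=NULL, → literal 2024-06-27 → 2024-06-27
item=S: actual_date=2024-10-21 → 2024-10-21
item=U: actual_date=NULL, scheduled_date=NULL, requested_date=2024-10-08 → 2024-10-08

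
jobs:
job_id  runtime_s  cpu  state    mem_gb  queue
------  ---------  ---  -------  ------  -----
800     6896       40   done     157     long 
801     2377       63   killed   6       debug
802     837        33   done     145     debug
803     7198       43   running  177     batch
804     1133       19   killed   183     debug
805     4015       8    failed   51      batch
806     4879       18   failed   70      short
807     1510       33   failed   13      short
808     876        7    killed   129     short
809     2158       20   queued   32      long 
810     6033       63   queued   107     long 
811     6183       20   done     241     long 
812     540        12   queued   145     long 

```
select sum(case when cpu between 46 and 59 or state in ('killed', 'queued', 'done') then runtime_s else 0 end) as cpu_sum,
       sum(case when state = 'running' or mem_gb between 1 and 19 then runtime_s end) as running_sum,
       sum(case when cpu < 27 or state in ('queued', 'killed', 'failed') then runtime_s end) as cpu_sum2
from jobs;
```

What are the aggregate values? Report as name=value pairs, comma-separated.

cpu_sum=27033, running_sum=11085, cpu_sum2=29704

[cpu_sum: cpu between 46 and 59 or state in ('killed', 'queued', 'done')]
job_id=800: ✓ → 6896
job_id=801: ✓ → 2377
job_id=802: ✓ → 837
job_id=803: ✗
job_id=804: ✓ → 1133
job_id=805: ✗
job_id=806: ✗
job_id=807: ✗
job_id=808: ✓ → 876
job_id=809: ✓ → 2158
job_id=810: ✓ → 6033
job_id=811: ✓ → 6183
job_id=812: ✓ → 540
cpu_sum = 6896 + 2377 + 837 + 1133 + 876 + 2158 + 6033 + 6183 + 540 = 27033
—
[running_sum: state = 'running' or mem_gb between 1 and 19]
job_id=800: ✗
job_id=801: ✓ → 2377
job_id=802: ✗
job_id=803: ✓ → 7198
job_id=804: ✗
job_id=805: ✗
job_id=806: ✗
job_id=807: ✓ → 1510
job_id=808: ✗
job_id=809: ✗
job_id=810: ✗
job_id=811: ✗
job_id=812: ✗
running_sum = 2377 + 7198 + 1510 = 11085
—
[cpu_sum2: cpu < 27 or state in ('queued', 'killed', 'failed')]
job_id=800: ✗
job_id=801: ✓ → 2377
job_id=802: ✗
job_id=803: ✗
job_id=804: ✓ → 1133
job_id=805: ✓ → 4015
job_id=806: ✓ → 4879
job_id=807: ✓ → 1510
job_id=808: ✓ → 876
job_id=809: ✓ → 2158
job_id=810: ✓ → 6033
job_id=811: ✓ → 6183
job_id=812: ✓ → 540
cpu_sum2 = 2377 + 1133 + 4015 + 4879 + 1510 + 876 + 2158 + 6033 + 6183 + 540 = 29704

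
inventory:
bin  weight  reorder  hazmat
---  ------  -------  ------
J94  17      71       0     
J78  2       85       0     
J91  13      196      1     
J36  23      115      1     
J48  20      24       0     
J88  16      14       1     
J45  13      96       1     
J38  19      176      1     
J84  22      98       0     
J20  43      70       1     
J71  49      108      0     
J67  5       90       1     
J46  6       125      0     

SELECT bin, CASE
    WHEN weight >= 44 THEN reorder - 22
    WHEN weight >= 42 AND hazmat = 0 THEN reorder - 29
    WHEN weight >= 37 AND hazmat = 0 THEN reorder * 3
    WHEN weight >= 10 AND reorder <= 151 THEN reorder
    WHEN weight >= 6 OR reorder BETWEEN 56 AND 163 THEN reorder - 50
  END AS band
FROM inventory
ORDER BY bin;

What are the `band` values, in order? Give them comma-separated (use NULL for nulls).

70, 115, 126, 96, 75, 24, 40, 86, 35, 98, 14, 146, 71

bin=J20: weight >= 10 AND reorder <= 151 → 70
bin=J36: weight >= 10 AND reorder <= 151 → 115
bin=J38: weight >= 6 OR reorder BETWEEN 56 AND 163 → 126
bin=J45: weight >= 10 AND reorder <= 151 → 96
bin=J46: weight >= 6 OR reorder BETWEEN 56 AND 163 → 75
bin=J48: weight >= 10 AND reorder <= 151 → 24
bin=J67: weight >= 6 OR reorder BETWEEN 56 AND 163 → 40
bin=J71: weight >= 44 → 86
bin=J78: weight >= 6 OR reorder BETWEEN 56 AND 163 → 35
bin=J84: weight >= 10 AND reorder <= 151 → 98
bin=J88: weight >= 10 AND reorder <= 151 → 14
bin=J91: weight >= 6 OR reorder BETWEEN 56 AND 163 → 146
bin=J94: weight >= 10 AND reorder <= 151 → 71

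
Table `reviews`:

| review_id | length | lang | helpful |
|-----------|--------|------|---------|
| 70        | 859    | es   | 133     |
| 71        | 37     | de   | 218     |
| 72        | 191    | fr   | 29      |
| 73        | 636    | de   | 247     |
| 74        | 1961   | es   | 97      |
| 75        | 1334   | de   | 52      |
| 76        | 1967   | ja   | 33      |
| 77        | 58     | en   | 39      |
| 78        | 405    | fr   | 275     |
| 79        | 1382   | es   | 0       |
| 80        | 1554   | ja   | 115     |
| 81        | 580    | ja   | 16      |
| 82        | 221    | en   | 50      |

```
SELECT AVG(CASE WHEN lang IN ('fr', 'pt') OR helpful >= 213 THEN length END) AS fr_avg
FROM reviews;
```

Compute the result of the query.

review_id=70: ✗
review_id=71: ✓ → 37
review_id=72: ✓ → 191
review_id=73: ✓ → 636
review_id=74: ✗
review_id=75: ✗
review_id=76: ✗
review_id=77: ✗
review_id=78: ✓ → 405
review_id=79: ✗
review_id=80: ✗
review_id=81: ✗
review_id=82: ✗
fr_avg = (37 + 191 + 636 + 405) / 4 = 317.25

317.25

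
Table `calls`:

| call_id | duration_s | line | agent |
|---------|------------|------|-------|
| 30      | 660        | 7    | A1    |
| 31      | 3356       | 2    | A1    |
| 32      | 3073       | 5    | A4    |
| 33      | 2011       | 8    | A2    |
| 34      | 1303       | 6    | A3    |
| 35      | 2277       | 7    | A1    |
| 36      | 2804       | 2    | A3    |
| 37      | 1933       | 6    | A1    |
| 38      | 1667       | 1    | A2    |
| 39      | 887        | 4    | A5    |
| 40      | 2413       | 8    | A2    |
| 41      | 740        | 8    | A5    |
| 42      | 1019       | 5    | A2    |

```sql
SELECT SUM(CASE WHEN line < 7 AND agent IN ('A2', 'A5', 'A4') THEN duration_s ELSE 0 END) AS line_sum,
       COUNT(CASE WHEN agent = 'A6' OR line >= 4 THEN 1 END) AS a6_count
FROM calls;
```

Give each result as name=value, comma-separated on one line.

[line_sum: line < 7 AND agent IN ('A2', 'A5', 'A4')]
call_id=30: ✗
call_id=31: ✗
call_id=32: ✓ → 3073
call_id=33: ✗
call_id=34: ✗
call_id=35: ✗
call_id=36: ✗
call_id=37: ✗
call_id=38: ✓ → 1667
call_id=39: ✓ → 887
call_id=40: ✗
call_id=41: ✗
call_id=42: ✓ → 1019
line_sum = 3073 + 1667 + 887 + 1019 = 6646
—
[a6_count: agent = 'A6' OR line >= 4]
call_id=30: ✓ → 1
call_id=31: ✗
call_id=32: ✓ → 1
call_id=33: ✓ → 1
call_id=34: ✓ → 1
call_id=35: ✓ → 1
call_id=36: ✗
call_id=37: ✓ → 1
call_id=38: ✗
call_id=39: ✓ → 1
call_id=40: ✓ → 1
call_id=41: ✓ → 1
call_id=42: ✓ → 1
a6_count = COUNT(1, 1, 1, 1, 1, 1, 1, 1, 1, 1) = 10

line_sum=6646, a6_count=10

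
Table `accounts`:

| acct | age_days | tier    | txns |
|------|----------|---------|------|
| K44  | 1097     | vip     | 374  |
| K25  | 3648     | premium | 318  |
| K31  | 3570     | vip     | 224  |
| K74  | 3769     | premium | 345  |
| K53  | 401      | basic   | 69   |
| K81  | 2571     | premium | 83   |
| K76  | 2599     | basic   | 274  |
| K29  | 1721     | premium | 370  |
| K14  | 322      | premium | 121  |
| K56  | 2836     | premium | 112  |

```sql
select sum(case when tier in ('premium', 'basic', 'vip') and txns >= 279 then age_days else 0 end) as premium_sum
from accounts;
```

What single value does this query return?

acct=K44: ✓ → 1097
acct=K25: ✓ → 3648
acct=K31: ✗
acct=K74: ✓ → 3769
acct=K53: ✗
acct=K81: ✗
acct=K76: ✗
acct=K29: ✓ → 1721
acct=K14: ✗
acct=K56: ✗
premium_sum = 1097 + 3648 + 3769 + 1721 = 10235

10235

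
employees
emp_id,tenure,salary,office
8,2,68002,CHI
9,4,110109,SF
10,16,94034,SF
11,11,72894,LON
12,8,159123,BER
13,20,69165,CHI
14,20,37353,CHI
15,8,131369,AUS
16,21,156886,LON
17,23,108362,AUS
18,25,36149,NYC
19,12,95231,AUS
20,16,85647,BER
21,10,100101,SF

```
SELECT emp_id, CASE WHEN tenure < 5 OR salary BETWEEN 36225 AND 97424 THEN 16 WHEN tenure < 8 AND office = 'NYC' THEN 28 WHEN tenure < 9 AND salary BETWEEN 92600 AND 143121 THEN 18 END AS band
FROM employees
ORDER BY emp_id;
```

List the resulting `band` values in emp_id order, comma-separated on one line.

16, 16, 16, 16, NULL, 16, 16, 18, NULL, NULL, NULL, 16, 16, NULL

emp_id=8: tenure < 5 OR salary BETWEEN 36225 AND 97424 → 16
emp_id=9: tenure < 5 OR salary BETWEEN 36225 AND 97424 → 16
emp_id=10: tenure < 5 OR salary BETWEEN 36225 AND 97424 → 16
emp_id=11: tenure < 5 OR salary BETWEEN 36225 AND 97424 → 16
emp_id=12: (no match → NULL) → NULL
emp_id=13: tenure < 5 OR salary BETWEEN 36225 AND 97424 → 16
emp_id=14: tenure < 5 OR salary BETWEEN 36225 AND 97424 → 16
emp_id=15: tenure < 9 AND salary BETWEEN 92600 AND 143121 → 18
emp_id=16: (no match → NULL) → NULL
emp_id=17: (no match → NULL) → NULL
emp_id=18: (no match → NULL) → NULL
emp_id=19: tenure < 5 OR salary BETWEEN 36225 AND 97424 → 16
emp_id=20: tenure < 5 OR salary BETWEEN 36225 AND 97424 → 16
emp_id=21: (no match → NULL) → NULL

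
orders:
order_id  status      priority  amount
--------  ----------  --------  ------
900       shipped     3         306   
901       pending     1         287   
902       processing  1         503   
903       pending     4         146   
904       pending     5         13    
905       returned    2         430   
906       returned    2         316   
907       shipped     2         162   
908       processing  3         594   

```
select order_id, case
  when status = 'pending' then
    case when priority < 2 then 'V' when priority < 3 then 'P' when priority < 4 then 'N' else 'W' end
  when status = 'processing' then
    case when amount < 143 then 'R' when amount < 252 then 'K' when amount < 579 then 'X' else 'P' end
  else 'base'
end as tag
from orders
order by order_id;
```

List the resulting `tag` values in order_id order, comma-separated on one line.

order_id=900: status='shipped' → outer ELSE → base
order_id=901: status='pending' → inner[priority < 2] → V
order_id=902: status='processing' → inner[amount < 579] → X
order_id=903: status='pending' → inner[ELSE] → W
order_id=904: status='pending' → inner[ELSE] → W
order_id=905: status='returned' → outer ELSE → base
order_id=906: status='returned' → outer ELSE → base
order_id=907: status='shipped' → outer ELSE → base
order_id=908: status='processing' → inner[ELSE] → P

base, V, X, W, W, base, base, base, P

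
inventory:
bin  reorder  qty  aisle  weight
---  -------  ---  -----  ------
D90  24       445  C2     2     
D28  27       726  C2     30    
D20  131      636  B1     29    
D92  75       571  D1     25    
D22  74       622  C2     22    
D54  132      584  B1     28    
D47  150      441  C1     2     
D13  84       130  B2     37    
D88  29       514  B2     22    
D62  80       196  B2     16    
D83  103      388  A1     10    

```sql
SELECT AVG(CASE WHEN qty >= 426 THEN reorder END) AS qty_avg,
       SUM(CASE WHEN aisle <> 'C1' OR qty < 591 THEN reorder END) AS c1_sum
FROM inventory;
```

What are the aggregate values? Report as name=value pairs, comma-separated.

qty_avg=80.25, c1_sum=909

[qty_avg: qty >= 426]
bin=D90: ✓ → 24
bin=D28: ✓ → 27
bin=D20: ✓ → 131
bin=D92: ✓ → 75
bin=D22: ✓ → 74
bin=D54: ✓ → 132
bin=D47: ✓ → 150
bin=D13: ✗
bin=D88: ✓ → 29
bin=D62: ✗
bin=D83: ✗
qty_avg = (24 + 27 + 131 + 75 + 74 + 132 + 150 + 29) / 8 = 80.25
—
[c1_sum: aisle <> 'C1' OR qty < 591]
bin=D90: ✓ → 24
bin=D28: ✓ → 27
bin=D20: ✓ → 131
bin=D92: ✓ → 75
bin=D22: ✓ → 74
bin=D54: ✓ → 132
bin=D47: ✓ → 150
bin=D13: ✓ → 84
bin=D88: ✓ → 29
bin=D62: ✓ → 80
bin=D83: ✓ → 103
c1_sum = 24 + 27 + 131 + 75 + 74 + 132 + 150 + 84 + 29 + 80 + 103 = 909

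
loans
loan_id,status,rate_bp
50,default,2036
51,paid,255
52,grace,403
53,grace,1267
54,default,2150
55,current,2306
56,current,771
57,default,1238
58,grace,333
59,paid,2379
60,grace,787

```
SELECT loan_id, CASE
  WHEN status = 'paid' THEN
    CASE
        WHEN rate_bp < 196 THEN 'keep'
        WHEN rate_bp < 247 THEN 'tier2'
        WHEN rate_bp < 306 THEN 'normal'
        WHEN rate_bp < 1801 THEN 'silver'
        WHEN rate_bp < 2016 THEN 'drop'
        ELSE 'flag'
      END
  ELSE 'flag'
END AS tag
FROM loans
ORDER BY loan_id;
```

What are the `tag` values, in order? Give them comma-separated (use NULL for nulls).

flag, normal, flag, flag, flag, flag, flag, flag, flag, flag, flag

loan_id=50: status='default' → outer ELSE → flag
loan_id=51: status='paid' → inner[rate_bp < 306] → normal
loan_id=52: status='grace' → outer ELSE → flag
loan_id=53: status='grace' → outer ELSE → flag
loan_id=54: status='default' → outer ELSE → flag
loan_id=55: status='current' → outer ELSE → flag
loan_id=56: status='current' → outer ELSE → flag
loan_id=57: status='default' → outer ELSE → flag
loan_id=58: status='grace' → outer ELSE → flag
loan_id=59: status='paid' → inner[ELSE] → flag
loan_id=60: status='grace' → outer ELSE → flag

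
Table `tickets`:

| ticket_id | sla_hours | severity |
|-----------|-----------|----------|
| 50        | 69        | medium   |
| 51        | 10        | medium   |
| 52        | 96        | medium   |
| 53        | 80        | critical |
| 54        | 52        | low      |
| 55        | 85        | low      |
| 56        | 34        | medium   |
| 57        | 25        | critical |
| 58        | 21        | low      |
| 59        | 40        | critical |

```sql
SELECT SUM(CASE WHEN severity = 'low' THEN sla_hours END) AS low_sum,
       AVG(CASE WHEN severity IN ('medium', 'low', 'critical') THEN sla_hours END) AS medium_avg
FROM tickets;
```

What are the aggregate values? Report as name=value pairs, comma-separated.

low_sum=158, medium_avg=51.2

[low_sum: severity = 'low']
ticket_id=50: ✗
ticket_id=51: ✗
ticket_id=52: ✗
ticket_id=53: ✗
ticket_id=54: ✓ → 52
ticket_id=55: ✓ → 85
ticket_id=56: ✗
ticket_id=57: ✗
ticket_id=58: ✓ → 21
ticket_id=59: ✗
low_sum = 52 + 85 + 21 = 158
—
[medium_avg: severity IN ('medium', 'low', 'critical')]
ticket_id=50: ✓ → 69
ticket_id=51: ✓ → 10
ticket_id=52: ✓ → 96
ticket_id=53: ✓ → 80
ticket_id=54: ✓ → 52
ticket_id=55: ✓ → 85
ticket_id=56: ✓ → 34
ticket_id=57: ✓ → 25
ticket_id=58: ✓ → 21
ticket_id=59: ✓ → 40
medium_avg = (69 + 10 + 96 + 80 + 52 + 85 + 34 + 25 + 21 + 40) / 10 = 51.2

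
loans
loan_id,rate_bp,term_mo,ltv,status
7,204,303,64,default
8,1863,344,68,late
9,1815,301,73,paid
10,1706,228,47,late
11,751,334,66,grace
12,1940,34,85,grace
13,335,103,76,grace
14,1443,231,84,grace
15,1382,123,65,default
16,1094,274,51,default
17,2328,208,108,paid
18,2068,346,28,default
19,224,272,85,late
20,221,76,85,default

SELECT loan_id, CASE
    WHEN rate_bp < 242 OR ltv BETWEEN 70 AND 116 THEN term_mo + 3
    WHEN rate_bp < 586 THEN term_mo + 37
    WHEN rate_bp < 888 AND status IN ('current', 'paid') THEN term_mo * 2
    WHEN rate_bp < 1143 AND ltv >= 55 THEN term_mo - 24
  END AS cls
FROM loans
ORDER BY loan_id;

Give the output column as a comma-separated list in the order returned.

loan_id=7: rate_bp < 242 OR ltv BETWEEN 70 AND 116 → 306
loan_id=8: (no match → NULL) → NULL
loan_id=9: rate_bp < 242 OR ltv BETWEEN 70 AND 116 → 304
loan_id=10: (no match → NULL) → NULL
loan_id=11: rate_bp < 1143 AND ltv >= 55 → 310
loan_id=12: rate_bp < 242 OR ltv BETWEEN 70 AND 116 → 37
loan_id=13: rate_bp < 242 OR ltv BETWEEN 70 AND 116 → 106
loan_id=14: rate_bp < 242 OR ltv BETWEEN 70 AND 116 → 234
loan_id=15: (no match → NULL) → NULL
loan_id=16: (no match → NULL) → NULL
loan_id=17: rate_bp < 242 OR ltv BETWEEN 70 AND 116 → 211
loan_id=18: (no match → NULL) → NULL
loan_id=19: rate_bp < 242 OR ltv BETWEEN 70 AND 116 → 275
loan_id=20: rate_bp < 242 OR ltv BETWEEN 70 AND 116 → 79

306, NULL, 304, NULL, 310, 37, 106, 234, NULL, NULL, 211, NULL, 275, 79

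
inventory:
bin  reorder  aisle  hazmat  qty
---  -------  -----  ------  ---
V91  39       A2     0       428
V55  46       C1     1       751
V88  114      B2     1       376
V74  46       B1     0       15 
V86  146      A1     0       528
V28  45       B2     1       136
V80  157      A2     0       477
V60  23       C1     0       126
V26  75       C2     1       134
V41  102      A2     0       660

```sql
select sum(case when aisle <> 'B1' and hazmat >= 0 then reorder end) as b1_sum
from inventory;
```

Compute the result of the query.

bin=V91: ✓ → 39
bin=V55: ✓ → 46
bin=V88: ✓ → 114
bin=V74: ✗
bin=V86: ✓ → 146
bin=V28: ✓ → 45
bin=V80: ✓ → 157
bin=V60: ✓ → 23
bin=V26: ✓ → 75
bin=V41: ✓ → 102
b1_sum = 39 + 46 + 114 + 146 + 45 + 157 + 23 + 75 + 102 = 747

747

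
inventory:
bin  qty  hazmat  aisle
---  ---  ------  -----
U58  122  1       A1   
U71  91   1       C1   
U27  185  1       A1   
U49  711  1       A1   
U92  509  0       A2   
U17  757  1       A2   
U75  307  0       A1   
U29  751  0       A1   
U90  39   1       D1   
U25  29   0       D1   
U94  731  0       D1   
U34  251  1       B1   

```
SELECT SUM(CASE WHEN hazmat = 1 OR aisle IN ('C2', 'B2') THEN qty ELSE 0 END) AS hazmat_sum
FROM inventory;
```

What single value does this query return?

bin=U58: ✓ → 122
bin=U71: ✓ → 91
bin=U27: ✓ → 185
bin=U49: ✓ → 711
bin=U92: ✗
bin=U17: ✓ → 757
bin=U75: ✗
bin=U29: ✗
bin=U90: ✓ → 39
bin=U25: ✗
bin=U94: ✗
bin=U34: ✓ → 251
hazmat_sum = 122 + 91 + 185 + 711 + 757 + 39 + 251 = 2156

2156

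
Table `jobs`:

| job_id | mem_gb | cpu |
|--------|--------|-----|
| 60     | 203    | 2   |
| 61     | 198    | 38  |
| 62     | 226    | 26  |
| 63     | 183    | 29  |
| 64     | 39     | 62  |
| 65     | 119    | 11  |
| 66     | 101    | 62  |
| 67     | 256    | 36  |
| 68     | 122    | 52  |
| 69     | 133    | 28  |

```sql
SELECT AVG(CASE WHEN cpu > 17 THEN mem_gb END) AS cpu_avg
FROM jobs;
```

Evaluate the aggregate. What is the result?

job_id=60: ✗
job_id=61: ✓ → 198
job_id=62: ✓ → 226
job_id=63: ✓ → 183
job_id=64: ✓ → 39
job_id=65: ✗
job_id=66: ✓ → 101
job_id=67: ✓ → 256
job_id=68: ✓ → 122
job_id=69: ✓ → 133
cpu_avg = (198 + 226 + 183 + 39 + 101 + 256 + 122 + 133) / 8 = 157.25

157.25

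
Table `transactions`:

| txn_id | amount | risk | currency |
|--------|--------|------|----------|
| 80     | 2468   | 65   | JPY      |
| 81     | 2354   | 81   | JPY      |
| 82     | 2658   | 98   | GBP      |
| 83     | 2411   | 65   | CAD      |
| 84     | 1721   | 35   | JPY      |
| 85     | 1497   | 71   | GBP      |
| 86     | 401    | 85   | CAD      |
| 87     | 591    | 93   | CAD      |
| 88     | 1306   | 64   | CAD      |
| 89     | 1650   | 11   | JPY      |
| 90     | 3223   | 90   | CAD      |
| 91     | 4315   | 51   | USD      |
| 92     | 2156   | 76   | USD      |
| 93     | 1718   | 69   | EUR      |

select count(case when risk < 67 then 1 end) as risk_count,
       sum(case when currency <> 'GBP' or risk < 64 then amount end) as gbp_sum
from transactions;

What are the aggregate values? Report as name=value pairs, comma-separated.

[risk_count: risk < 67]
txn_id=80: ✓ → 1
txn_id=81: ✗
txn_id=82: ✗
txn_id=83: ✓ → 1
txn_id=84: ✓ → 1
txn_id=85: ✗
txn_id=86: ✗
txn_id=87: ✗
txn_id=88: ✓ → 1
txn_id=89: ✓ → 1
txn_id=90: ✗
txn_id=91: ✓ → 1
txn_id=92: ✗
txn_id=93: ✗
risk_count = COUNT(1, 1, 1, 1, 1, 1) = 6
—
[gbp_sum: currency <> 'GBP' or risk < 64]
txn_id=80: ✓ → 2468
txn_id=81: ✓ → 2354
txn_id=82: ✗
txn_id=83: ✓ → 2411
txn_id=84: ✓ → 1721
txn_id=85: ✗
txn_id=86: ✓ → 401
txn_id=87: ✓ → 591
txn_id=88: ✓ → 1306
txn_id=89: ✓ → 1650
txn_id=90: ✓ → 3223
txn_id=91: ✓ → 4315
txn_id=92: ✓ → 2156
txn_id=93: ✓ → 1718
gbp_sum = 2468 + 2354 + 2411 + 1721 + 401 + 591 + 1306 + 1650 + 3223 + 4315 + 2156 + 1718 = 24314

risk_count=6, gbp_sum=24314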